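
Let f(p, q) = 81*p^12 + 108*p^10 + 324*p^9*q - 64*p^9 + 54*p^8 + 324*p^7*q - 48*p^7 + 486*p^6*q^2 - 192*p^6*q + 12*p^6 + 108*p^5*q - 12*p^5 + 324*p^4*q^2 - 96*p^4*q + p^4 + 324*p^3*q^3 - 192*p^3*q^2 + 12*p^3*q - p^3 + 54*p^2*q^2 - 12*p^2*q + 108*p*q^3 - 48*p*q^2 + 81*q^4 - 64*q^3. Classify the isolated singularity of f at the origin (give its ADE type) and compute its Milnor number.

Type E_6, Milnor number mu = 6.

The Hessian of f at 0 has rank 0. Corank 2; j^3 = -(p + 4*q)^3 is a perfect cube, so E-series; the 4-jet and mu = 6 give E_6.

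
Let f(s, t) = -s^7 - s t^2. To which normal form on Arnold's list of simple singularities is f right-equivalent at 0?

D_{8}

The Hessian of f at 0 is [[0, 0], [0, 0]] with rank 0, so corank 2. A Groebner basis of the Jacobian ideal J(f) in C{s,t} is {s^6 + t^2/7, t^3, s*t}; counting standard monomials gives mu = 8. Corank 2; j^3 = -s*t^2 has shape L^2 M (L != M), so D-series; mu = 8 gives D_8.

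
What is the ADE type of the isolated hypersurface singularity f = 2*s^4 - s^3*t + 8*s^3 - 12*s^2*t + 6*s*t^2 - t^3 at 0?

E_7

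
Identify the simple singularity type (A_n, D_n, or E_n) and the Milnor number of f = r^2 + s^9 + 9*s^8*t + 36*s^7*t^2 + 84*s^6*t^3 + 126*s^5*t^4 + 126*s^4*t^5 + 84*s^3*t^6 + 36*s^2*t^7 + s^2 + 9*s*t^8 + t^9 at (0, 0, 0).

The Hessian of f at 0 has rank 2. Corank 1: A-series; mu = 8 gives A_8.

Type A_{8}, Milnor number mu = 8.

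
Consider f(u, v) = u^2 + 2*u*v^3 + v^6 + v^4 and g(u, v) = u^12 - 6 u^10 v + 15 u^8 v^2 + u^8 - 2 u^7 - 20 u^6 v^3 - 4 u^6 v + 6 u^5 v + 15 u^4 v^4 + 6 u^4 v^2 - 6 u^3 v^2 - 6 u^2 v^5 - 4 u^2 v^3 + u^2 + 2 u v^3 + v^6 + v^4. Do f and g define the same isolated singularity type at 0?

Yes.

The Hessian of f at 0 has rank 1. Corank 1: A-series; mu = 3 gives A_3. The Hessian of g at 0 has rank 1. Corank 1: A-series; mu = 3 gives A_3. Both have type A_3, hence right-equivalent.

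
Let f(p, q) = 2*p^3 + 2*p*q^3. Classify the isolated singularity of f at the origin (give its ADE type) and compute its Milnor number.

Type E_{7}, Milnor number mu = 7.

The Hessian of f at 0 has rank 0. Corank 2; j^3 = 2*p^3 is a perfect cube, so E-series; the 4-jet and mu = 7 give E_7.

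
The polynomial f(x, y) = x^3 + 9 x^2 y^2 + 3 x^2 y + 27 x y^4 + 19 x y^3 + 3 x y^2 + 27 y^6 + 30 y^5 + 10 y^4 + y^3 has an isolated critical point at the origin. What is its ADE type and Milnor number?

Type E_7, Milnor number mu = 7.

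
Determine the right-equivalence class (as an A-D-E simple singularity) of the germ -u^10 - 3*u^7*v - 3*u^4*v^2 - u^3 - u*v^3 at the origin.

E_{7}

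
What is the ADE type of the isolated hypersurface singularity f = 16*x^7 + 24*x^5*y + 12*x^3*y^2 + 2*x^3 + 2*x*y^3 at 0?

E7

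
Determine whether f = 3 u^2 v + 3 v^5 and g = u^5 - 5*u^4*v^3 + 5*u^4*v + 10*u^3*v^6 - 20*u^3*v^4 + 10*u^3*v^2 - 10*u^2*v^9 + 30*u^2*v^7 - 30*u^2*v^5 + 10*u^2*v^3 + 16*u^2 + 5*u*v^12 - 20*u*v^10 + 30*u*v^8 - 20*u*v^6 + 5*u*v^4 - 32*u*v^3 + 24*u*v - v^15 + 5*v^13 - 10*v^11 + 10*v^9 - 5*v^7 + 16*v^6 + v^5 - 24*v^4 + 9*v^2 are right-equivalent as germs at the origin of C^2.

No.

The Hessian of f at 0 has rank 0. Corank 2; j^3 = 3*u^2*v has shape L^2 M (L != M), so D-series; mu = 6 gives D_6. The Hessian of g at 0 has rank 1. Corank 1: A-series; mu = 4 gives A_4. f is D_6 but g is A_4, hence not right-equivalent.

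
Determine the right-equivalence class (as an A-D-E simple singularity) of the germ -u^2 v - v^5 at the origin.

D_{6}

The Hessian of f at 0 is [[0, 0], [0, 0]] with rank 0, so corank 2. A Groebner basis of the Jacobian ideal J(f) in C{u,v} is {u^2/5 + v^4, u^3, u*v}; counting standard monomials gives mu = 6. Corank 2; j^3 = -u^2*v has shape L^2 M (L != M), so D-series; mu = 6 gives D_6.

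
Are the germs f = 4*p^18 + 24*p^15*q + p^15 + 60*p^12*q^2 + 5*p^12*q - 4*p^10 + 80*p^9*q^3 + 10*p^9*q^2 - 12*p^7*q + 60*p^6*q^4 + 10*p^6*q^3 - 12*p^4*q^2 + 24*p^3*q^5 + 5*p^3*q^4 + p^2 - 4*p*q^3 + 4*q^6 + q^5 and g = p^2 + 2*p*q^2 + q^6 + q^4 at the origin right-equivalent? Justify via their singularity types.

The Hessian of f at 0 has rank 1. Corank 1: A-series; mu = 4 gives A_4. The Hessian of g at 0 has rank 1. Corank 1: A-series; mu = 5 gives A_5. f is A_4 but g is A_5, hence not right-equivalent.

No.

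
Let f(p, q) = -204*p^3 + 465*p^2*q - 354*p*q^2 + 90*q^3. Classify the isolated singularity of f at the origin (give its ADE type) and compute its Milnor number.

Type D_{4}, Milnor number mu = 4.

The Hessian of f at 0 has rank 0. Corank 2; j^3 = -3*(4*p - 3*q)*(17*p^2 - 26*p*q + 10*q^2) splits into three distinct lines over C (the quadratic factor has nonzero discriminant), so D_4.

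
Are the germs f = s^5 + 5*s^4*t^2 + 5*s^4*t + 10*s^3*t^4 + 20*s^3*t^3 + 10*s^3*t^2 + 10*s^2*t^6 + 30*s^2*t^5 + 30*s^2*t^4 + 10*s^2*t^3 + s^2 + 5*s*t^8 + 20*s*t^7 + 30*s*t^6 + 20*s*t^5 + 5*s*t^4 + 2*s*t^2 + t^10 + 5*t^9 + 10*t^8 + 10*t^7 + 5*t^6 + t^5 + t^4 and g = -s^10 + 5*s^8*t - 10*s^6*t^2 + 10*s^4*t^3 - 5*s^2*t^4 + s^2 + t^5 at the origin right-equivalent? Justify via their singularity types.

Yes.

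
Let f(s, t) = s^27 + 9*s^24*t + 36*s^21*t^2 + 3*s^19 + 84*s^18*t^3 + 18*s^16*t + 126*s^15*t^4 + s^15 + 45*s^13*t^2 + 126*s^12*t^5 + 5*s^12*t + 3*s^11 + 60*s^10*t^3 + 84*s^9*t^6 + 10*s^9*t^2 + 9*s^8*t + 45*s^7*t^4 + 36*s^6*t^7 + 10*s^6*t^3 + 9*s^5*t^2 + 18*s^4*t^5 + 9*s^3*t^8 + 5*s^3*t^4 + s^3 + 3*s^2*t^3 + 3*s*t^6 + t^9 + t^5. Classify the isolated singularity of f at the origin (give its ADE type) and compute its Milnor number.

Type E_8, Milnor number mu = 8.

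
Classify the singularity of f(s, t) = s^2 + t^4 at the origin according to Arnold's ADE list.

The Hessian of f at 0 has rank 1. Corank 1: A-series; mu = 3 gives A_3.

A_3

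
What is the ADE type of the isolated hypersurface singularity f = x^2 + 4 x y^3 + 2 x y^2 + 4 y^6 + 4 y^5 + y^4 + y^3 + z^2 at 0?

The Hessian of f at 0 has rank 2. Corank 1: A-series; mu = 2 gives A_2.

A_2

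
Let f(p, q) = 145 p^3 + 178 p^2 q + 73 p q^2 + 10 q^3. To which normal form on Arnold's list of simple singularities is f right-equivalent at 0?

The Hessian of f at 0 has rank 0. Corank 2; j^3 = (5*p + 2*q)*(29*p^2 + 24*p*q + 5*q^2) splits into three distinct lines over C (the quadratic factor has nonzero discriminant), so D_4.

D_{4}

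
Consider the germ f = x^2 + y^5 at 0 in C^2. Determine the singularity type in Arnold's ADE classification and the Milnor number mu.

The Hessian of f at 0 has rank 1. Corank 1: A-series; mu = 4 gives A_4.

Type A4, Milnor number mu = 4.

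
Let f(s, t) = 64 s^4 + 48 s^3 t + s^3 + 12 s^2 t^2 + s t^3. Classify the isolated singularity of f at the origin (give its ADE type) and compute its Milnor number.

The Hessian of f at 0 has rank 0. Corank 2; j^3 = s^3 is a perfect cube, so E-series; the 4-jet and mu = 7 give E_7.

Type E_{7}, Milnor number mu = 7.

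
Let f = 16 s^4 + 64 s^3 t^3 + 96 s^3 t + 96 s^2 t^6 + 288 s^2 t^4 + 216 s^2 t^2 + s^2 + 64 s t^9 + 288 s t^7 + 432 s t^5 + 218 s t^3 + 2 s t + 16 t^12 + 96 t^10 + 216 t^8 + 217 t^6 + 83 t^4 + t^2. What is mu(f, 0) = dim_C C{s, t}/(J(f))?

3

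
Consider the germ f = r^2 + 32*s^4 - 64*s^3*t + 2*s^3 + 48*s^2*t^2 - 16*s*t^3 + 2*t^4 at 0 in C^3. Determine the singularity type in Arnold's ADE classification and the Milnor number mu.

The Hessian of f at 0 has rank 1. Corank 2; j^3 = 2*s^3 is a perfect cube, so E-series; the 4-jet and mu = 6 give E_6.

Type E_{6}, Milnor number mu = 6.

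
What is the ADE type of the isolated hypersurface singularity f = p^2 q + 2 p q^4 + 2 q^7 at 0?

D_{8}

The Hessian of f at 0 is [[0, 0], [0, 0]] with rank 0, so corank 2. A Groebner basis of the Jacobian ideal J(f) in C{p,q} is {-p^2/6 + p*q^3, p*q + q^4, p^3, p^2*q}; counting standard monomials gives mu = 8. Corank 2; j^3 = p^2*q has shape L^2 M (L != M), so D-series; mu = 8 gives D_8.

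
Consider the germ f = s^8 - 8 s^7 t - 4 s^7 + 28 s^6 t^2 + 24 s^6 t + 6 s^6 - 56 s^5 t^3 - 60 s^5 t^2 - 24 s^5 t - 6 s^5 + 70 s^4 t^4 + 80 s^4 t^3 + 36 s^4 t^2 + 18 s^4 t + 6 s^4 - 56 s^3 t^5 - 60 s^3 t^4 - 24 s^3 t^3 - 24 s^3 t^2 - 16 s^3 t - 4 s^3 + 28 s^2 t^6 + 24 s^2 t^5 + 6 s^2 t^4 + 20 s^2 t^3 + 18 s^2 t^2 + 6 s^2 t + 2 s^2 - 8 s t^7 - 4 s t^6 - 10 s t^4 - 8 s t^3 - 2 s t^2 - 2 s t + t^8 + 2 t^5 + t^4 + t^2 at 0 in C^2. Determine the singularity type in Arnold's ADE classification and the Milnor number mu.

Type A1, Milnor number mu = 1.

The Hessian of f at 0 has rank 2. Corank 0: nondegenerate Morse point, so A_1.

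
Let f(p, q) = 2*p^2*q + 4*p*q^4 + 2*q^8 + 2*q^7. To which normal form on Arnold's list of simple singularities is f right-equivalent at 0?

D_{9}

The Hessian of f at 0 has rank 0. Corank 2; j^3 = 2*p^2*q has shape L^2 M (L != M), so D-series; mu = 9 gives D_9.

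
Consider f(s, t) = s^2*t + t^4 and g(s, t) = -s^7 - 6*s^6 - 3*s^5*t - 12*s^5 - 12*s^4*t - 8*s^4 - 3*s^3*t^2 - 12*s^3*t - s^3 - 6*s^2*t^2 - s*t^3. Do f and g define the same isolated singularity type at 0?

No.

The Hessian of f at 0 has rank 0. Corank 2; j^3 = s^2*t has shape L^2 M (L != M), so D-series; mu = 5 gives D_5. The Hessian of g at 0 has rank 0. Corank 2; j^3 = -s^3 is a perfect cube, so E-series; the 4-jet and mu = 7 give E_7. f is D_5 but g is E_7, hence not right-equivalent.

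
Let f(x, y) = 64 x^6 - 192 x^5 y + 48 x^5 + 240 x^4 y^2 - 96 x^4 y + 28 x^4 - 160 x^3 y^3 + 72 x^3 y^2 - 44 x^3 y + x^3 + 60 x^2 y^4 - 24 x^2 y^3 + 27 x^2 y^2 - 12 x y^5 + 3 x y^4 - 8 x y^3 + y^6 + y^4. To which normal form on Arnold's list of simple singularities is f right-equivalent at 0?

E6

The Hessian of f at 0 has rank 0. Corank 2; j^3 = x^3 is a perfect cube, so E-series; the 4-jet and mu = 6 give E_6.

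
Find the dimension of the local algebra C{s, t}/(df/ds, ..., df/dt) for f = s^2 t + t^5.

6

The Hessian of f at 0 has rank 0. Corank 2; j^3 = s^2*t has shape L^2 M (L != M), so D-series; mu = 6 gives D_6.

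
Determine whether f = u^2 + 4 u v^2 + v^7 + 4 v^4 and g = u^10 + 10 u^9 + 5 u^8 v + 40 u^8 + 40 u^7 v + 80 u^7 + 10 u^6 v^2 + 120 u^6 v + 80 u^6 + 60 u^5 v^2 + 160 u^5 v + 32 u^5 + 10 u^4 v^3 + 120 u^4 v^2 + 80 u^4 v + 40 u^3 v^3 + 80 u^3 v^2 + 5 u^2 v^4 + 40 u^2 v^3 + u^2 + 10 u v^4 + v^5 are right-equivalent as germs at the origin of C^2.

The Hessian of f at 0 has rank 1. Corank 1: A-series; mu = 6 gives A_6. The Hessian of g at 0 has rank 1. Corank 1: A-series; mu = 4 gives A_4. f is A_6 but g is A_4, hence not right-equivalent.

No.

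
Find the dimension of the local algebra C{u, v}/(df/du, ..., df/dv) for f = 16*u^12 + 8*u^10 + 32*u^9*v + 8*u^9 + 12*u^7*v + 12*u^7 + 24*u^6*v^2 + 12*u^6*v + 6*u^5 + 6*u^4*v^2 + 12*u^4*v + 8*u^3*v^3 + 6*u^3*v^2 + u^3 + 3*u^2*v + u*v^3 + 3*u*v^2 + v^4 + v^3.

7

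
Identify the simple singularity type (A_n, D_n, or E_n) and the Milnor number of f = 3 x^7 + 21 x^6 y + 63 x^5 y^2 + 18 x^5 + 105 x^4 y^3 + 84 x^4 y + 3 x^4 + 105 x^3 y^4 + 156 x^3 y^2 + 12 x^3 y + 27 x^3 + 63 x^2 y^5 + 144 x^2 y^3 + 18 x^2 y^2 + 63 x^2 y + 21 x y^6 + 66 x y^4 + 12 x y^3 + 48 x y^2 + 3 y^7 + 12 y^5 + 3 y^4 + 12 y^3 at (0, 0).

Type D_{5}, Milnor number mu = 5.

The Hessian of f at 0 has rank 0. Corank 2; j^3 = 3*(x + y)*(3*x + 2*y)^2 has shape L^2 M (L != M), so D-series; mu = 5 gives D_5.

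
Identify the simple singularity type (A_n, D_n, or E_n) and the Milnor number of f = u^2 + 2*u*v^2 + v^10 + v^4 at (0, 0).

The Hessian of f at 0 is [[2, 0], [0, 0]] with rank 1, so corank 1. A Groebner basis of the Jacobian ideal J(f) in C{u,v} is {u^5, u^4*v, u + v^2}; counting standard monomials gives mu = 9. Corank 1: A-series; mu = 9 gives A_9.

Type A_{9}, Milnor number mu = 9.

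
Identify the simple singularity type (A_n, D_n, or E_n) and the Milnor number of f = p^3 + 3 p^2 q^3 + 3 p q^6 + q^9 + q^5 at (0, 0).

The Hessian of f at 0 has rank 0. Corank 2; j^3 = p^3 is a perfect cube, so E-series; the 5-jet and mu = 8 give E_8.

Type E8, Milnor number mu = 8.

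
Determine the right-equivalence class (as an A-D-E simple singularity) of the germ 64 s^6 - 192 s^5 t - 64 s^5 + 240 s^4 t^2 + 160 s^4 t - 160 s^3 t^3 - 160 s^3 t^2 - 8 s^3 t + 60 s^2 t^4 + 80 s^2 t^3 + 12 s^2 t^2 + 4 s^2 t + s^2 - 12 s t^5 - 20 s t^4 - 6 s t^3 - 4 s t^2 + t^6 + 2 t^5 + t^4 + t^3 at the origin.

The Hessian of f at 0 has rank 1. Corank 1: A-series; mu = 2 gives A_2.

A_2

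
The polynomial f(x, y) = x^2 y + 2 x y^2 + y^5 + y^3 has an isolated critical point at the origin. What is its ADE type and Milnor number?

The Hessian of f at 0 is [[0, 0], [0, 0]] with rank 0, so corank 2. A Groebner basis of the Jacobian ideal J(f) in C{x,y} is {x^2/5 + y^4 - y^2/5, x^3 + y^3, x*y + y^2}; counting standard monomials gives mu = 6. Corank 2; j^3 = y*(x + y)^2 has shape L^2 M (L != M), so D-series; mu = 6 gives D_6.

Type D_{6}, Milnor number mu = 6.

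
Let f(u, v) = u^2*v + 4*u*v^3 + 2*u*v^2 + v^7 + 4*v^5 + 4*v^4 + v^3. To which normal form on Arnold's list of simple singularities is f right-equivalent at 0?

D8

The Hessian of f at 0 is [[0, 0], [0, 0]] with rank 0, so corank 2. A Groebner basis of the Jacobian ideal J(f) in C{u,v} is {u^2*v^2 - u^2*v + 4*u^2/7 - 5*u*v^2/14 + 23*u*v/28 + v^2/4, u^3 + 3*u^2*v - 8*u^2/7 + 5*u*v^2/7 - 23*u*v/14 - v^2/2, u*v/2 + v^3 + v^2/2}; counting standard monomials gives mu = 8. Corank 2; j^3 = v*(u + v)^2 has shape L^2 M (L != M), so D-series; mu = 8 gives D_8.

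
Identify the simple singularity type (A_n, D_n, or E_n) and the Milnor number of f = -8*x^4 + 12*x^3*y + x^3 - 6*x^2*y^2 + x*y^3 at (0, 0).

Type E7, Milnor number mu = 7.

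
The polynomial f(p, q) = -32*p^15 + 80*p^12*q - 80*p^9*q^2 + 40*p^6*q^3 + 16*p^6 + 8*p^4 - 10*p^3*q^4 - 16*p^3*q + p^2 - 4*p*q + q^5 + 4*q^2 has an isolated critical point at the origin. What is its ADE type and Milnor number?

Type A_4, Milnor number mu = 4.

The Hessian of f at 0 is [[2, -4], [-4, 8]] with rank 1, so corank 1. A Groebner basis of the Jacobian ideal J(f) in C{p,q} is {p/32 + q^3 - q/16, p^2 - 4*q^2, p*q - 2*q^2}; counting standard monomials gives mu = 4. Corank 1: A-series; mu = 4 gives A_4.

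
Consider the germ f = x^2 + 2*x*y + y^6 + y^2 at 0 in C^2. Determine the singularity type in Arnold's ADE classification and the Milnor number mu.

Type A_5, Milnor number mu = 5.

The Hessian of f at 0 has rank 1. Corank 1: A-series; mu = 5 gives A_5.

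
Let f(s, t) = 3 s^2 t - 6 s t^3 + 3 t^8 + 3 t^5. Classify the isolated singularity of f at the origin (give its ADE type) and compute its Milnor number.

The Hessian of f at 0 has rank 0. Corank 2; j^3 = 3*s^2*t has shape L^2 M (L != M), so D-series; mu = 9 gives D_9.

Type D_9, Milnor number mu = 9.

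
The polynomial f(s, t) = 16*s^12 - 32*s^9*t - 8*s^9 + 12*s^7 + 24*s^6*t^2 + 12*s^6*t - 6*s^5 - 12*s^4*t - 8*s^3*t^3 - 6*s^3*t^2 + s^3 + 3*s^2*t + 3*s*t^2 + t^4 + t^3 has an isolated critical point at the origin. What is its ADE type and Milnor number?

Type E_{6}, Milnor number mu = 6.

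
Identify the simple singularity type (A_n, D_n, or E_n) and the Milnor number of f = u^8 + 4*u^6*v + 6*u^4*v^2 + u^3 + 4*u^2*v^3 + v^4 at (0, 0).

Type E_6, Milnor number mu = 6.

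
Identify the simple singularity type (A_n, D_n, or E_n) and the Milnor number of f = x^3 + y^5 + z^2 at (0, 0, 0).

The Hessian of f at 0 has rank 1. Corank 2; j^3 = x^3 is a perfect cube, so E-series; the 5-jet and mu = 8 give E_8.

Type E_{8}, Milnor number mu = 8.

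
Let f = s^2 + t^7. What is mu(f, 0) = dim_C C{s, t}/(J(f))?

6

The Hessian of f at 0 has rank 1. Corank 1: A-series; mu = 6 gives A_6.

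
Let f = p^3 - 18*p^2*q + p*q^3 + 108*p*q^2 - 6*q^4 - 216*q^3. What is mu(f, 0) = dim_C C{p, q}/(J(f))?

7

The Hessian of f at 0 is [[0, 0], [0, 0]] with rank 0, so corank 2. A Groebner basis of the Jacobian ideal J(f) in C{p,q} is {p^3 - 18*p^2*q - 1296*p^2 + 15552*p*q - 46656*q^2, 18*p^2 + p*q^2 - 216*p*q + 648*q^2, 3*p^2 - 36*p*q + q^3 + 108*q^2}; counting standard monomials gives mu = 7. Corank 2; j^3 = (p - 6*q)^3 is a perfect cube, so E-series; the 4-jet and mu = 7 give E_7.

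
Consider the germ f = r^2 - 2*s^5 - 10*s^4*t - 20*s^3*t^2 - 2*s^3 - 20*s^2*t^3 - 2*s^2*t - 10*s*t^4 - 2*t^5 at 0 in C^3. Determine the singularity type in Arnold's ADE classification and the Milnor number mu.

The Hessian of f at 0 has rank 1. Corank 2; j^3 = -2*s^2*(s + t) has shape L^2 M (L != M), so D-series; mu = 6 gives D_6.

Type D6, Milnor number mu = 6.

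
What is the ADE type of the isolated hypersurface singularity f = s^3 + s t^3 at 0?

The Hessian of f at 0 has rank 0. Corank 2; j^3 = s^3 is a perfect cube, so E-series; the 4-jet and mu = 7 give E_7.

E_7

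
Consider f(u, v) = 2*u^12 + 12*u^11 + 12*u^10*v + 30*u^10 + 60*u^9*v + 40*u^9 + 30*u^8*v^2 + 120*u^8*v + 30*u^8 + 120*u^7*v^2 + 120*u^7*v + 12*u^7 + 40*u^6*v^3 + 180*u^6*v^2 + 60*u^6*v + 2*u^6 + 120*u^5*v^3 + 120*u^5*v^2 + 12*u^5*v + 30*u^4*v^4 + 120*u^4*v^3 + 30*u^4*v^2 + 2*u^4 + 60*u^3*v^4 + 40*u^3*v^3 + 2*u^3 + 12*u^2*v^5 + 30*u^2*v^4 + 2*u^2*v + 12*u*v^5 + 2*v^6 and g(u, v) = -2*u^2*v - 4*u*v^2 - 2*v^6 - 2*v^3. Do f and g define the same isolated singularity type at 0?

Yes.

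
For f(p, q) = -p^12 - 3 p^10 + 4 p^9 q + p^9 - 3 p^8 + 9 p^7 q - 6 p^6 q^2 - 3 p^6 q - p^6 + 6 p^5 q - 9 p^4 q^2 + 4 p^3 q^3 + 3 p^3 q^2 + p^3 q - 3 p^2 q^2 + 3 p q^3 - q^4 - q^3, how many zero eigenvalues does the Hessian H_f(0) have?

Hessian at 0 has rank 0.

2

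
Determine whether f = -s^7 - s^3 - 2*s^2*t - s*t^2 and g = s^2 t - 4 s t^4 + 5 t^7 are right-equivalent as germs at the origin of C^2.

Yes.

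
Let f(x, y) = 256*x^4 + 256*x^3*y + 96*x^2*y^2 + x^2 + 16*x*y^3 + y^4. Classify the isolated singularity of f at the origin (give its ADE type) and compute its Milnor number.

Type A_{3}, Milnor number mu = 3.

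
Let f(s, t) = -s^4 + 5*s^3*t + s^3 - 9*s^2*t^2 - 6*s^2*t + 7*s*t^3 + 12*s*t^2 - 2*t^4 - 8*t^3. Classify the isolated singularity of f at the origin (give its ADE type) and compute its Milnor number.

Type E_7, Milnor number mu = 7.

The Hessian of f at 0 has rank 0. Corank 2; j^3 = (s - 2*t)^3 is a perfect cube, so E-series; the 4-jet and mu = 7 give E_7.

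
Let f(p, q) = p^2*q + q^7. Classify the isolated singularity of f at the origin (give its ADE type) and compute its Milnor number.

Type D8, Milnor number mu = 8.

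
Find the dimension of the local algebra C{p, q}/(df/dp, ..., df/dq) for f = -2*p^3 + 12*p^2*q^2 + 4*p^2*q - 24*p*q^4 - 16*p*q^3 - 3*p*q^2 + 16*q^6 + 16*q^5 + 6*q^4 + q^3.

4

The Hessian of f at 0 has rank 0. Corank 2; j^3 = -(p - q)*(2*p^2 - 2*p*q + q^2) splits into three distinct lines over C (the quadratic factor has nonzero discriminant), so D_4.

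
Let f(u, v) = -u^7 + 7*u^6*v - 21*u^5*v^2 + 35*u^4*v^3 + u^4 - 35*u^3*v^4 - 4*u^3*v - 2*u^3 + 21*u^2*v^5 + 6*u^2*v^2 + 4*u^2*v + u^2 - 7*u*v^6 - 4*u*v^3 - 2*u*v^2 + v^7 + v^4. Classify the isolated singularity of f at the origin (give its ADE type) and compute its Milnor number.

Type A_{6}, Milnor number mu = 6.

The Hessian of f at 0 is [[2, 0], [0, 0]] with rank 1, so corank 1. A Groebner basis of the Jacobian ideal J(f) in C{u,v} is {14*u*v/3 + 5*u/3 + v^4 - 4*v^3/3 - 5*v^2/3, u*v^2 + 4*u*v/3 + u/3 - 2*v^3/3 - v^2/3, u^2 - 2*u*v - u + v^2}; counting standard monomials gives mu = 6. Corank 1: A-series; mu = 6 gives A_6.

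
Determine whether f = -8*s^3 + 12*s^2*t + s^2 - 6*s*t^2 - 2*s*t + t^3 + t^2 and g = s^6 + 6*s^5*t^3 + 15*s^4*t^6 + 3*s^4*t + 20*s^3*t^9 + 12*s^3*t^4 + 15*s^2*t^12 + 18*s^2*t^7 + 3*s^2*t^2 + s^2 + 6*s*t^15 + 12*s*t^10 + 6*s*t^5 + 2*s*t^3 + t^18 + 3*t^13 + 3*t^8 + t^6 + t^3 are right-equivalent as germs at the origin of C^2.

The Hessian of f at 0 has rank 1. Corank 1: A-series; mu = 2 gives A_2. The Hessian of g at 0 has rank 1. Corank 1: A-series; mu = 2 gives A_2. Both have type A_2, hence right-equivalent.

Yes.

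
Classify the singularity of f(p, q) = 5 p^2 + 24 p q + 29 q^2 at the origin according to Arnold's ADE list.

The Hessian of f at 0 has rank 2. Corank 0: nondegenerate Morse point, so A_1.

A_{1}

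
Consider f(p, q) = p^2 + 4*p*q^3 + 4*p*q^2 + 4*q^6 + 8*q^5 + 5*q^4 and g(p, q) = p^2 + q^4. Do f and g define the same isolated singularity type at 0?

Yes.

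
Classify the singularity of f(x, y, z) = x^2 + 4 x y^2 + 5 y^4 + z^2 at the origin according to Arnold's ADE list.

The Hessian of f at 0 is [[2, 0, 0], [0, 0, 0], [0, 0, 2]] with rank 2, so corank 1. A Groebner basis of the Jacobian ideal J(f) in C{x,y,z} is {x^2, x*y, x/2 + y^2, z}; counting standard monomials gives mu = 3. Corank 1: A-series; mu = 3 gives A_3.

A3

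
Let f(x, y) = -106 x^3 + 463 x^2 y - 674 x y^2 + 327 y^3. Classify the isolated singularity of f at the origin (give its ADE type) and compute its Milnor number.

Type D_{4}, Milnor number mu = 4.

The Hessian of f at 0 is [[0, 0], [0, 0]] with rank 0, so corank 2. A Groebner basis of the Jacobian ideal J(f) in C{x,y} is {y^3, x^2 - 73*y^2/37, x*y - 52*y^2/37}; counting standard monomials gives mu = 4. Corank 2; j^3 = -(2*x - 3*y)*(53*x^2 - 152*x*y + 109*y^2) splits into three distinct lines over C (the quadratic factor has nonzero discriminant), so D_4.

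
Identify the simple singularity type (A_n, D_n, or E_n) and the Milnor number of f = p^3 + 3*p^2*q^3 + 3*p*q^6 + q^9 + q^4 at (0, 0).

Type E_{6}, Milnor number mu = 6.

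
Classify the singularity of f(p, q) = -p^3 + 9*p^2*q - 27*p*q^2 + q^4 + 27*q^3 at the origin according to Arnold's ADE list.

E_6

The Hessian of f at 0 has rank 0. Corank 2; j^3 = -(p - 3*q)^3 is a perfect cube, so E-series; the 4-jet and mu = 6 give E_6.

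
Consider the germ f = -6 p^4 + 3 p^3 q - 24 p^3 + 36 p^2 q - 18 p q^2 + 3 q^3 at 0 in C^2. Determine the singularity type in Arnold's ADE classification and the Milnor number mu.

Type E_{7}, Milnor number mu = 7.

The Hessian of f at 0 has rank 0. Corank 2; j^3 = -3*(2*p - q)^3 is a perfect cube, so E-series; the 4-jet and mu = 7 give E_7.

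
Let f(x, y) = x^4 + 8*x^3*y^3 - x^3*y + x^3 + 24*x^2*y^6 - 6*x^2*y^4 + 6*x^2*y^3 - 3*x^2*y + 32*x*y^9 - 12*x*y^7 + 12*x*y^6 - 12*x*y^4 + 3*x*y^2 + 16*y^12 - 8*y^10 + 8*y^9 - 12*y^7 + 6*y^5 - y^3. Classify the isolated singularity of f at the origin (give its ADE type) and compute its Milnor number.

The Hessian of f at 0 has rank 0. Corank 2; j^3 = (x - y)^3 is a perfect cube, so E-series; the 4-jet and mu = 7 give E_7.

Type E_7, Milnor number mu = 7.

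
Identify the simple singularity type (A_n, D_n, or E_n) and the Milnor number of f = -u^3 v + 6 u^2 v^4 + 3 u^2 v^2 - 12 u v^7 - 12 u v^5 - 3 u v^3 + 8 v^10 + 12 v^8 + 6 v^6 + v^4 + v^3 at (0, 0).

The Hessian of f at 0 has rank 0. Corank 2; j^3 = v^3 is a perfect cube, so E-series; the 4-jet and mu = 7 give E_7.

Type E7, Milnor number mu = 7.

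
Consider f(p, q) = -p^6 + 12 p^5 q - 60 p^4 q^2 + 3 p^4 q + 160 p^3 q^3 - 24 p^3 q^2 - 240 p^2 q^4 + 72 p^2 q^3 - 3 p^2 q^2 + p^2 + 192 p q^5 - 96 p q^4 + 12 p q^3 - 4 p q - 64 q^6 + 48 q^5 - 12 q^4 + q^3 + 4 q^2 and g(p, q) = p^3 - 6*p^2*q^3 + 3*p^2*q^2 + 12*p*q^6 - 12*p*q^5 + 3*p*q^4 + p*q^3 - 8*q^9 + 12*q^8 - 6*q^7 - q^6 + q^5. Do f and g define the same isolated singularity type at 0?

No.

The Hessian of f at 0 has rank 1. Corank 1: A-series; mu = 2 gives A_2. The Hessian of g at 0 has rank 0. Corank 2; j^3 = p^3 is a perfect cube, so E-series; the 4-jet and mu = 7 give E_7. f is A_2 but g is E_7, hence not right-equivalent.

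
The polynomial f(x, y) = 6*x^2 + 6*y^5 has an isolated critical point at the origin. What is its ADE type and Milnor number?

Type A_{4}, Milnor number mu = 4.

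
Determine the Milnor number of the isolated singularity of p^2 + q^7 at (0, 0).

6

The Hessian of f at 0 has rank 1. Corank 1: A-series; mu = 6 gives A_6.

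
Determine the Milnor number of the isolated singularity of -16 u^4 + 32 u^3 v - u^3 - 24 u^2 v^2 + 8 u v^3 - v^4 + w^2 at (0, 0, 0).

6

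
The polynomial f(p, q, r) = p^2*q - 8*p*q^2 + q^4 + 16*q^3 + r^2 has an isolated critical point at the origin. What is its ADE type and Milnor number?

Type D_{5}, Milnor number mu = 5.

The Hessian of f at 0 has rank 1. Corank 2; j^3 = q*(p - 4*q)^2 has shape L^2 M (L != M), so D-series; mu = 5 gives D_5.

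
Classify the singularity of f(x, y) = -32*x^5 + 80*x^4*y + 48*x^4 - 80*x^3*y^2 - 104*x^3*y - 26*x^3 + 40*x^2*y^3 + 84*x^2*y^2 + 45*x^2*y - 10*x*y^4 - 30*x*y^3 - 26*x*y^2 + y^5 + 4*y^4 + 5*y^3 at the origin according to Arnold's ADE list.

D4

The Hessian of f at 0 has rank 0. Corank 2; j^3 = -(2*x - y)*(13*x^2 - 16*x*y + 5*y^2) splits into three distinct lines over C (the quadratic factor has nonzero discriminant), so D_4.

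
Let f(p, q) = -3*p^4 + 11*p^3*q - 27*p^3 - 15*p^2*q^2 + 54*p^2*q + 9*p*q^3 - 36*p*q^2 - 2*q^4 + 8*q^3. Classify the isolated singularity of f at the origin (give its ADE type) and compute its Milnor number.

Type E_7, Milnor number mu = 7.

The Hessian of f at 0 has rank 0. Corank 2; j^3 = -(3*p - 2*q)^3 is a perfect cube, so E-series; the 4-jet and mu = 7 give E_7.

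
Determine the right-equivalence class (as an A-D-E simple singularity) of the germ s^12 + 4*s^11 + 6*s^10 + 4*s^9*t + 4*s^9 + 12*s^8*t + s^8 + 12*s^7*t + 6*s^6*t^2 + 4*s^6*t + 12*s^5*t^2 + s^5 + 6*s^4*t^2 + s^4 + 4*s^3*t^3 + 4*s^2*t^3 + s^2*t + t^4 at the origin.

D_{5}

The Hessian of f at 0 has rank 0. Corank 2; j^3 = s^2*t has shape L^2 M (L != M), so D-series; mu = 5 gives D_5.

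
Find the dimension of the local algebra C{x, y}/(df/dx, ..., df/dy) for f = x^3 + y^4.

6

The Hessian of f at 0 has rank 0. Corank 2; j^3 = x^3 is a perfect cube, so E-series; the 4-jet and mu = 6 give E_6.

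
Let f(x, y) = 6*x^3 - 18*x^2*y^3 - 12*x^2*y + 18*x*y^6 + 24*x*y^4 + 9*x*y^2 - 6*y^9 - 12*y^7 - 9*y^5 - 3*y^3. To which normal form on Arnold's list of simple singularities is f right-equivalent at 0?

D4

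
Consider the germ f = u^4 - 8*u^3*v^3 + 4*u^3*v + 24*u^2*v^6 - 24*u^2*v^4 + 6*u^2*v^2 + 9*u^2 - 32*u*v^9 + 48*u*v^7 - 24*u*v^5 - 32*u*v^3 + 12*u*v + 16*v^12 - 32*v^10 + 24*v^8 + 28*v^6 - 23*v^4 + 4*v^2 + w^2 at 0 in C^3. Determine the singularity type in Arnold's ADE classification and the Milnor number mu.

The Hessian of f at 0 is [[18, 12, 0], [12, 8, 0], [0, 0, 2]] with rank 2, so corank 1. A Groebner basis of the Jacobian ideal J(f) in C{u,v,w} is {v^3, u + 2*v/3, w}; counting standard monomials gives mu = 3. Corank 1: A-series; mu = 3 gives A_3.

Type A_3, Milnor number mu = 3.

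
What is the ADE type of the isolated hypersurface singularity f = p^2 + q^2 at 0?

A1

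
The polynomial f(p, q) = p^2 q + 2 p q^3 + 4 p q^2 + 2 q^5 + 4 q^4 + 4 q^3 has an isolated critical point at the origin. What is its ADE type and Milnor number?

The Hessian of f at 0 is [[0, 0], [0, 0]] with rank 0, so corank 2. A Groebner basis of the Jacobian ideal J(f) in C{p,q} is {p^3 - 3*p^2 - 20*p*q - 28*q^2, p^2*q + p^2 + 8*p*q + 12*q^2, -p^2/4 + p*q^2 - 3*p*q - 5*q^2, p*q + q^3 + 2*q^2}; counting standard monomials gives mu = 6. Corank 2; j^3 = q*(p + 2*q)^2 has shape L^2 M (L != M), so D-series; mu = 6 gives D_6.

Type D6, Milnor number mu = 6.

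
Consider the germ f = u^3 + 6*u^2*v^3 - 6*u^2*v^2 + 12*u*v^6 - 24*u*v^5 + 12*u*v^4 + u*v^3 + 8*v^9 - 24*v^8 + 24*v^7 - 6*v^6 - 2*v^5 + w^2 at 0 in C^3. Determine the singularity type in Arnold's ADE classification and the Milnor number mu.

The Hessian of f at 0 is [[0, 0, 0], [0, 0, 0], [0, 0, 2]] with rank 1, so corank 2. A Groebner basis of the Jacobian ideal J(f) in C{u,v,w} is {-u^2/4 + v^4 - v^3/12, u^3, u^2*v + u^2/12 + v^3/36, -u^2/2 + u*v^2 - v^3/6, w}; counting standard monomials gives mu = 7. Corank 2; j^3 = u^3 is a perfect cube, so E-series; the 4-jet and mu = 7 give E_7.

Type E_7, Milnor number mu = 7.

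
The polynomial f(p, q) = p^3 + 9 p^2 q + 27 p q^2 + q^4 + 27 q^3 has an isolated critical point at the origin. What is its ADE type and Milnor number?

Type E6, Milnor number mu = 6.

The Hessian of f at 0 is [[0, 0], [0, 0]] with rank 0, so corank 2. A Groebner basis of the Jacobian ideal J(f) in C{p,q} is {q^3, p^2 + 6*p*q + 9*q^2}; counting standard monomials gives mu = 6. Corank 2; j^3 = (p + 3*q)^3 is a perfect cube, so E-series; the 4-jet and mu = 6 give E_6.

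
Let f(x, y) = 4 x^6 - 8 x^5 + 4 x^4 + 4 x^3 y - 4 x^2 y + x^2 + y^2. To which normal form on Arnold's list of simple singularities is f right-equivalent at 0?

A1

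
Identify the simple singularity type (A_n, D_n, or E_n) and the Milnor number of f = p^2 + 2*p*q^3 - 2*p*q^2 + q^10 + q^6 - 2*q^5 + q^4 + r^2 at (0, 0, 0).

Type A_9, Milnor number mu = 9.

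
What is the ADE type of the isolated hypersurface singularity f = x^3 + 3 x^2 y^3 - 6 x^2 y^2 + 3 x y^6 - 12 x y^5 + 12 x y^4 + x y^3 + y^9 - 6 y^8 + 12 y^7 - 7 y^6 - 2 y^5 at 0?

The Hessian of f at 0 is [[0, 0], [0, 0]] with rank 0, so corank 2. A Groebner basis of the Jacobian ideal J(f) in C{x,y} is {-x^2/4 + y^4 - y^3/12, x^3, x^2*y + x^2/12 + y^3/36, -x^2/2 + x*y^2 - y^3/6}; counting standard monomials gives mu = 7. Corank 2; j^3 = x^3 is a perfect cube, so E-series; the 4-jet and mu = 7 give E_7.

E_{7}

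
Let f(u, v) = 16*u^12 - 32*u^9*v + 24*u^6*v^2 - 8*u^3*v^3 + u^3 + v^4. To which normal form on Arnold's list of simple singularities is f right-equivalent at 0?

The Hessian of f at 0 has rank 0. Corank 2; j^3 = u^3 is a perfect cube, so E-series; the 4-jet and mu = 6 give E_6.

E6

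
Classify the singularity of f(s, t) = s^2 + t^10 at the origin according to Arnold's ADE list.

A_{9}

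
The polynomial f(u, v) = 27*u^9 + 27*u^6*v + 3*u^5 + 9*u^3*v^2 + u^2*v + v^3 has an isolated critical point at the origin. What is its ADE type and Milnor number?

The Hessian of f at 0 is [[0, 0], [0, 0]] with rank 0, so corank 2. A Groebner basis of the Jacobian ideal J(f) in C{u,v} is {v^3, u^2 + 3*v^2, u*v}; counting standard monomials gives mu = 4. Corank 2; j^3 = v*(u^2 + v^2) splits into three distinct lines over C (the quadratic factor has nonzero discriminant), so D_4.

Type D_4, Milnor number mu = 4.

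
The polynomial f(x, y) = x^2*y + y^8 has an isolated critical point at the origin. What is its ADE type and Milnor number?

The Hessian of f at 0 is [[0, 0], [0, 0]] with rank 0, so corank 2. A Groebner basis of the Jacobian ideal J(f) in C{x,y} is {x^2/8 + y^7, x^3, x*y}; counting standard monomials gives mu = 9. Corank 2; j^3 = x^2*y has shape L^2 M (L != M), so D-series; mu = 9 gives D_9.

Type D9, Milnor number mu = 9.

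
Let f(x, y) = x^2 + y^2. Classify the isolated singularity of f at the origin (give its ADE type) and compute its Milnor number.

The Hessian of f at 0 has rank 2. Corank 0: nondegenerate Morse point, so A_1.

Type A1, Milnor number mu = 1.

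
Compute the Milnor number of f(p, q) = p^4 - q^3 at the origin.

The Hessian of f at 0 is [[0, 0], [0, 0]] with rank 0, so corank 2. A Groebner basis of the Jacobian ideal J(f) in C{p,q} is {p^3, q^2}; counting standard monomials gives mu = 6. Corank 2; j^3 = -q^3 is a perfect cube, so E-series; the 4-jet and mu = 6 give E_6.

6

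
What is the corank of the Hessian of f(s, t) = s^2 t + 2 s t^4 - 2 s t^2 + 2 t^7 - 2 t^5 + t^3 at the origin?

2

Hessian at 0 has rank 0.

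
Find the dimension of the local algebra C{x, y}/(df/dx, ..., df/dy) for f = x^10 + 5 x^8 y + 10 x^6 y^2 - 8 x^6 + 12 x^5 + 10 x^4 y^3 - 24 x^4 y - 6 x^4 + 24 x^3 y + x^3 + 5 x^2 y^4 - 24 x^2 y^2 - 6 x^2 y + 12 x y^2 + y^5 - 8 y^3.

8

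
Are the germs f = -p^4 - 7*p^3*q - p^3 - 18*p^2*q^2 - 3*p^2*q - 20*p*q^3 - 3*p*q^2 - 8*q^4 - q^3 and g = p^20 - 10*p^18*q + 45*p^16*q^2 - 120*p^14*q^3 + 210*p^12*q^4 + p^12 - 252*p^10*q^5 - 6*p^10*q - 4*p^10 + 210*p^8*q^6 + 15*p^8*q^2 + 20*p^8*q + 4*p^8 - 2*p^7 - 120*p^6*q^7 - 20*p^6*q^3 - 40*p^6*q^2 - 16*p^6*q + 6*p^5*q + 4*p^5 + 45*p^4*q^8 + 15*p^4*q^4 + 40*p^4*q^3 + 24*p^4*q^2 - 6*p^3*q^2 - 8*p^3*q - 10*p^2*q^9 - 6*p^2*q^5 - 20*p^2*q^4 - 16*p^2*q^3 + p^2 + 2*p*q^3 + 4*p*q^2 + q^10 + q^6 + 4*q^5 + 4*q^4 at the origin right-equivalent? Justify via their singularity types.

No.

The Hessian of f at 0 has rank 0. Corank 2; j^3 = -(p + q)^3 is a perfect cube, so E-series; the 4-jet and mu = 7 give E_7. The Hessian of g at 0 has rank 1. Corank 1: A-series; mu = 9 gives A_9. f is E_7 but g is A_9, hence not right-equivalent.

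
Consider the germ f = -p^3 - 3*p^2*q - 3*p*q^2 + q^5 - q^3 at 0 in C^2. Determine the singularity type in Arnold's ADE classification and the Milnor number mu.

The Hessian of f at 0 is [[0, 0], [0, 0]] with rank 0, so corank 2. A Groebner basis of the Jacobian ideal J(f) in C{p,q} is {q^4, p^2 + 2*p*q + q^2}; counting standard monomials gives mu = 8. Corank 2; j^3 = -(p + q)^3 is a perfect cube, so E-series; the 5-jet and mu = 8 give E_8.

Type E8, Milnor number mu = 8.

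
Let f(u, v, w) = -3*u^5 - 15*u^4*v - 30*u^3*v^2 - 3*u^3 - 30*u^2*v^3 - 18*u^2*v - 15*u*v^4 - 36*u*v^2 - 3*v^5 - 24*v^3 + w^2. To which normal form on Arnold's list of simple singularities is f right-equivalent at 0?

E8

The Hessian of f at 0 has rank 1. Corank 2; j^3 = -3*(u + 2*v)^3 is a perfect cube, so E-series; the 5-jet and mu = 8 give E_8.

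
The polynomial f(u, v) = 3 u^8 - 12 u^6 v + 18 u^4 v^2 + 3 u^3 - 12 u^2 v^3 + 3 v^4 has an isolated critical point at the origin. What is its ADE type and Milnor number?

Type E_6, Milnor number mu = 6.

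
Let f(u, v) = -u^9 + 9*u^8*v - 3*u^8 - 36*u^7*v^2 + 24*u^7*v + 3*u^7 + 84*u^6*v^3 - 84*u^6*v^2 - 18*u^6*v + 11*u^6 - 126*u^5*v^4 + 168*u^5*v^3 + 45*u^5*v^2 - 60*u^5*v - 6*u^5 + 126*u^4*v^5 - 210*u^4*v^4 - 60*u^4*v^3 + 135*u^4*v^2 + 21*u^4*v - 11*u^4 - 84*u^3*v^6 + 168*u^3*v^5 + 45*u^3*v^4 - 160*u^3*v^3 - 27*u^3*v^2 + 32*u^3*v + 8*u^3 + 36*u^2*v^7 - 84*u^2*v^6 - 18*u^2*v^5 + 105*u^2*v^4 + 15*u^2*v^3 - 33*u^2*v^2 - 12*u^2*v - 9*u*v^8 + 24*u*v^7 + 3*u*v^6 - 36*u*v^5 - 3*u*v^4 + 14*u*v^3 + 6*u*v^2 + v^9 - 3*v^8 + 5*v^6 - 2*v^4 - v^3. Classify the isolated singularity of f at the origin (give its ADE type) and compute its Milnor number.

The Hessian of f at 0 is [[0, 0], [0, 0]] with rank 0, so corank 2. A Groebner basis of the Jacobian ideal J(f) in C{u,v} is {u^3 - 6*u^2 + 6*u*v - 3*v^2/2, u^2*v - 10*u^2 + 10*u*v - 5*v^2/2, -16*u^2 + u*v^2 + 16*u*v - 4*v^2, -24*u^2 + 24*u*v + v^3 - 6*v^2}; counting standard monomials gives mu = 6. Corank 2; j^3 = (2*u - v)^3 is a perfect cube, so E-series; the 4-jet and mu = 6 give E_6.

Type E6, Milnor number mu = 6.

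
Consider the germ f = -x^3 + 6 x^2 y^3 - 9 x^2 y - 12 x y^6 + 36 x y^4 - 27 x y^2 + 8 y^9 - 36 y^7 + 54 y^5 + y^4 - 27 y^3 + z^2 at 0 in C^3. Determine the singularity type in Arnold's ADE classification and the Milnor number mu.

Type E_{6}, Milnor number mu = 6.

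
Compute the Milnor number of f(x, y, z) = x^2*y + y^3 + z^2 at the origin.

4

The Hessian of f at 0 has rank 1. Corank 2; j^3 = y*(x^2 + y^2) splits into three distinct lines over C (the quadratic factor has nonzero discriminant), so D_4.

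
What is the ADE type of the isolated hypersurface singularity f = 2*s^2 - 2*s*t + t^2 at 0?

A_1

The Hessian of f at 0 is [[4, -2], [-2, 2]] with rank 2, so corank 0. A Groebner basis of the Jacobian ideal J(f) in C{s,t} is {s, t}; counting standard monomials gives mu = 1. Corank 0: nondegenerate Morse point, so A_1.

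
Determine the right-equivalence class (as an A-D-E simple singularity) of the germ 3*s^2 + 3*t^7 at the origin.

The Hessian of f at 0 has rank 1. Corank 1: A-series; mu = 6 gives A_6.

A6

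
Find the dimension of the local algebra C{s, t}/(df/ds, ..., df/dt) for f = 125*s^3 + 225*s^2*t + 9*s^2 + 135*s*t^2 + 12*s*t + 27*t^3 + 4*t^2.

The Hessian of f at 0 has rank 1. Corank 1: A-series; mu = 2 gives A_2.

2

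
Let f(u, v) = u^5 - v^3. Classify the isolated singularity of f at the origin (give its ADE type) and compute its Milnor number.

Type E_{8}, Milnor number mu = 8.

The Hessian of f at 0 has rank 0. Corank 2; j^3 = -v^3 is a perfect cube, so E-series; the 5-jet and mu = 8 give E_8.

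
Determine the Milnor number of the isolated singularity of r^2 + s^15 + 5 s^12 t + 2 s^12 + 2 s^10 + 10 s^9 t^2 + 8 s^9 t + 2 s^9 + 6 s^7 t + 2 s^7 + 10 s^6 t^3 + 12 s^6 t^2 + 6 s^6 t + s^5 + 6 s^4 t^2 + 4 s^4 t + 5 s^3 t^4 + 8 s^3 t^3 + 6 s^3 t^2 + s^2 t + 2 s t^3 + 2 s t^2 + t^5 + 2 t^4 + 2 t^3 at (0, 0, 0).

4

The Hessian of f at 0 has rank 1. Corank 2; j^3 = t*(s^2 + 2*s*t + 2*t^2) splits into three distinct lines over C (the quadratic factor has nonzero discriminant), so D_4.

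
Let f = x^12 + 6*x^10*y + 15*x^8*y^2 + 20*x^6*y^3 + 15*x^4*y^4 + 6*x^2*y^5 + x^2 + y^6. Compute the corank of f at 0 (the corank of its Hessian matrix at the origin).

1

The Hessian at 0 is [[2, 0], [0, 0]] of rank 1; hence corank 1.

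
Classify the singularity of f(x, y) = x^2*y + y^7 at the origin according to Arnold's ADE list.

The Hessian of f at 0 is [[0, 0], [0, 0]] with rank 0, so corank 2. A Groebner basis of the Jacobian ideal J(f) in C{x,y} is {x^2/7 + y^6, x^3, x*y}; counting standard monomials gives mu = 8. Corank 2; j^3 = x^2*y has shape L^2 M (L != M), so D-series; mu = 8 gives D_8.

D_8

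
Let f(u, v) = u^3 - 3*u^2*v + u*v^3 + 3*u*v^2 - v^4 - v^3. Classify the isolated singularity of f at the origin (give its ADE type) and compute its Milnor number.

Type E_7, Milnor number mu = 7.

The Hessian of f at 0 has rank 0. Corank 2; j^3 = (u - v)^3 is a perfect cube, so E-series; the 4-jet and mu = 7 give E_7.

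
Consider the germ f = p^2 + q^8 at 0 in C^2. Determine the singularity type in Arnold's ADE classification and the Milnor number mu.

Type A_{7}, Milnor number mu = 7.

The Hessian of f at 0 is [[2, 0], [0, 0]] with rank 1, so corank 1. A Groebner basis of the Jacobian ideal J(f) in C{p,q} is {q^7, p}; counting standard monomials gives mu = 7. Corank 1: A-series; mu = 7 gives A_7.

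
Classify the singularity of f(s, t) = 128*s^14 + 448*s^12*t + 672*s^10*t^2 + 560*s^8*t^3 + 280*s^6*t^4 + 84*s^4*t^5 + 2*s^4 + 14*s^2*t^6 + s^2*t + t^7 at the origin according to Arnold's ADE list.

D_8

The Hessian of f at 0 has rank 0. Corank 2; j^3 = s^2*t has shape L^2 M (L != M), so D-series; mu = 8 gives D_8.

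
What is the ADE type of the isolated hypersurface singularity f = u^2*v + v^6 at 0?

D7

The Hessian of f at 0 has rank 0. Corank 2; j^3 = u^2*v has shape L^2 M (L != M), so D-series; mu = 7 gives D_7.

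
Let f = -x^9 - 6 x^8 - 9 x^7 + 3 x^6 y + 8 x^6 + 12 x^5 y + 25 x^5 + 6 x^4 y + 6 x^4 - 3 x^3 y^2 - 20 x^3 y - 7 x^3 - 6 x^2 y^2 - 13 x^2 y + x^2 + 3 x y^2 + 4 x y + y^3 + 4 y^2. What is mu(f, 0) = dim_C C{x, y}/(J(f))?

2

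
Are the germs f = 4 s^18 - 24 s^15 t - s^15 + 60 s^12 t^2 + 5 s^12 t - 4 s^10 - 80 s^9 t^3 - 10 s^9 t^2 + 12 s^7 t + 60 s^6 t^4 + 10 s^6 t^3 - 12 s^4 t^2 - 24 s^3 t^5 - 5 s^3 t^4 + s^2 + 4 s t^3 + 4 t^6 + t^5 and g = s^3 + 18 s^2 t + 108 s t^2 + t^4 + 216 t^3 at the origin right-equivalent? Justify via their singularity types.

The Hessian of f at 0 has rank 1. Corank 1: A-series; mu = 4 gives A_4. The Hessian of g at 0 has rank 0. Corank 2; j^3 = (s + 6*t)^3 is a perfect cube, so E-series; the 4-jet and mu = 6 give E_6. f is A_4 but g is E_6, hence not right-equivalent.

No.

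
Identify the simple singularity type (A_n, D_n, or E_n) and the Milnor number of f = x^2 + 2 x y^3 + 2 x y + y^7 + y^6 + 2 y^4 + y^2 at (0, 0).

The Hessian of f at 0 is [[2, 2], [2, 2]] with rank 1, so corank 1. A Groebner basis of the Jacobian ideal J(f) in C{x,y} is {x + y^3 + y, x^2 + 2*x*y + y^2}; counting standard monomials gives mu = 6. Corank 1: A-series; mu = 6 gives A_6.

Type A6, Milnor number mu = 6.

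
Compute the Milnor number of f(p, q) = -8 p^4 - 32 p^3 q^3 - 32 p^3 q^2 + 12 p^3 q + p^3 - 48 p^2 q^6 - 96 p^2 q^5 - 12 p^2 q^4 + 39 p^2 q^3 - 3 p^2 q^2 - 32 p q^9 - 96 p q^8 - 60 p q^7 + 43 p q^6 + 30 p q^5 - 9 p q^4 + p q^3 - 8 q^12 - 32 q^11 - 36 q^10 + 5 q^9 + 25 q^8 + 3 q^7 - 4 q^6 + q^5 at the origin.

7

The Hessian of f at 0 has rank 0. Corank 2; j^3 = p^3 is a perfect cube, so E-series; the 4-jet and mu = 7 give E_7.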